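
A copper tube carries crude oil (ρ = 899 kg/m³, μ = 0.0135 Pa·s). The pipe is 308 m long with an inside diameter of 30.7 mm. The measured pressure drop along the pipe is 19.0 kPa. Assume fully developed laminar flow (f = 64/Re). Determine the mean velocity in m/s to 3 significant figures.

For laminar flow, f = 64/Re with Re = ρVD/μ, so Darcy-Weisbach reduces to ΔP = 32μLV/D². Solving for V: V = ΔP·D²/(32μL) = 1.9e+04·(0.0307)²/(32·0.0135·308) = 0.1346 m/s.
Check: Re = ρVD/μ = 899·0.1346·0.0307/0.0135 = 275.1 < 2300, so the laminar assumption holds.

V ≈ 0.135 m/s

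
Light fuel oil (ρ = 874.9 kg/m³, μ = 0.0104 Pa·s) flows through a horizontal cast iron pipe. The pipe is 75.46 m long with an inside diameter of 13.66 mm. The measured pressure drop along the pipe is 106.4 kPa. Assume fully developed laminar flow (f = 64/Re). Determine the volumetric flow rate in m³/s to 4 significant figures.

Q ≈ 1.159×10^-4 m³/s

For laminar flow, f = 64/Re with Re = ρVD/μ, so Darcy-Weisbach reduces to ΔP = 32μLV/D². Solving for V: V = ΔP·D²/(32μL) = 1.064e+05·(0.01366)²/(32·0.0104·75.46) = 0.7906 m/s.
Check: Re = ρVD/μ = 874.9·0.7906·0.01366/0.0104 = 908.5 < 2300, so the laminar assumption holds.
Q = V·A = 0.7906·(π/4·0.01366²) = 0.0001159 m³/s = 1.159×10^-4 m³/s.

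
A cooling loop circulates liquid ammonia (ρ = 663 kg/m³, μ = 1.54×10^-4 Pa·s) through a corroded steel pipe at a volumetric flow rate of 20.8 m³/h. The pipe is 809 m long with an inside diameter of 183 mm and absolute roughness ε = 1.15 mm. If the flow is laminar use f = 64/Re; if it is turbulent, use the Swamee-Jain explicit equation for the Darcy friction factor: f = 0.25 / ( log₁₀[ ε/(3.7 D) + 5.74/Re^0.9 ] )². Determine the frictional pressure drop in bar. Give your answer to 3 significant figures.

ΔP ≈ 0.0235 bar

Q = 20.8 m³/h = 20.8/3600 = 0.005778 m³/s.
Cross-sectional area A = πD²/4 = π(0.183)²/4 = 0.0263 m²; mean velocity V = Q/A = 0.005778/0.0263 = 0.2197 m/s.
Reynolds number Re = ρVD/μ = 663 · 0.2197 · 0.183 / 0.000154 = 1.731e+05.
Re > 4000 → turbulent. Relative roughness ε/D = 0.00115/0.183 = 0.00628. Swamee-Jain: f = 0.25/(log₁₀[0.00628/3.7 + 5.74/1.731e+05^0.9])² = 0.25/(log₁₀[0.0017 + 0.000111])² = 0.25/(-2.743)² = 0.03324.
Darcy-Weisbach: ΔP = f(L/D)(ρV²/2) = 0.03324·(809/0.183)·(663·0.2197²/2) = 0.03324·4421·16 = 2351 Pa.
ΔP = 2351 Pa = 0.0235 bar.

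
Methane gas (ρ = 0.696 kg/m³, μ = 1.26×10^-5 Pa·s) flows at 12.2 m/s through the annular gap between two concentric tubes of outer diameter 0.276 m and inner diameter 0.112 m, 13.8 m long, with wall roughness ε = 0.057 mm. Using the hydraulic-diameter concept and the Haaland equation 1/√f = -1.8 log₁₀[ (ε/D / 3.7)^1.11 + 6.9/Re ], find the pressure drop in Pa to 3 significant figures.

Hydraulic diameter D_h = 4A/P = D_o - D_i = 0.276 - 0.112 = 0.164 m.
Re = ρVD_h/μ = 0.696·12.2·0.164/1.26e-05 = 1.105e+05.
ε/D_h = 5.7e-05/0.164 = 0.000348; Haaland gives 1/√f = -1.8 log₁₀[3.39e-05+6.24e-05] = 7.229, so f = 0.01913.
ΔP = f(L/D_h)(ρV²/2) = 0.01913·13.8/0.164·51.8 = 83.39 Pa.

ΔP ≈ 83.4 Pa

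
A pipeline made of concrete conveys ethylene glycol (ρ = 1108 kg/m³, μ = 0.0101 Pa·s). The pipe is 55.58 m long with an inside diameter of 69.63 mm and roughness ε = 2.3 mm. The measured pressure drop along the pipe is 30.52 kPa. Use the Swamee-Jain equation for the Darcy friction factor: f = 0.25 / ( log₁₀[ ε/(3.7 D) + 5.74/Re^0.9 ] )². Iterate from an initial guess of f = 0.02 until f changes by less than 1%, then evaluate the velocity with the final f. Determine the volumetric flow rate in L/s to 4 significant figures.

Rearranging Darcy-Weisbach: V = √(2·ΔP·D/(f·L·ρ)). With ε/D = 0.0023/0.06963 = 0.033, iterate starting from f = 0.02:
  f = 0.02 → V = √(2·3.052e+04·0.06963/(0.02·55.58·1108)) = 1.858 m/s; Re = ρVD/μ = 1.419e+04; f → 0.06245
  f = 0.06245 → V = 1.051 m/s; Re = 8030; f → 0.06434
  f = 0.06434 → V = 1.036 m/s; Re = 7912; f → 0.0644
Converged (Δf/f < 1%). With the final f = 0.0644: V = √(2·3.052e+04·0.06963/(0.0644·55.58·1108)) = 1.035 m/s.
Q = V·A = 1.035·(π/4·0.06963²) = 0.003942 m³/s = 3.942 L/s.

Q ≈ 3.942 L/s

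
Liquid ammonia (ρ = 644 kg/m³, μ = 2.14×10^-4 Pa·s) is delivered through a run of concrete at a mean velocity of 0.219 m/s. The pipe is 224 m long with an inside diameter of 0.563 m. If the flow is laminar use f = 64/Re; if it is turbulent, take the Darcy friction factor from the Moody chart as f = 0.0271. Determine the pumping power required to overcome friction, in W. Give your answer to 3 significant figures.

Reynolds number Re = ρVD/μ = 644 · 0.219 · 0.563 / 0.000214 = 3.71e+05.
Re > 4000 → turbulent; use the Moody-chart value f = 0.0271.
Darcy-Weisbach: ΔP = f(L/D)(ρV²/2) = 0.0271·(224/0.563)·(644·0.219²/2) = 0.0271·397.9·15.44 = 166.5 Pa.
Q = V·A = 0.219·0.2489 = 0.05452 m³/s.
Pumping power P = QΔP = 0.05452·166.5 = 9.078 W = 9.08 W.

P ≈ 9.08 W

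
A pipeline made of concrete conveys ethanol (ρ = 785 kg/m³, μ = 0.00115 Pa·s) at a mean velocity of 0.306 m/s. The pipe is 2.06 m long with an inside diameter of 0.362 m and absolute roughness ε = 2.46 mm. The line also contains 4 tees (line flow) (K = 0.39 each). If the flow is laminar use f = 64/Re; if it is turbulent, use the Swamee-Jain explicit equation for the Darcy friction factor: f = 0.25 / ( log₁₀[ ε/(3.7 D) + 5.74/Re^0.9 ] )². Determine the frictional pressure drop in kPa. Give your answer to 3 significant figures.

Reynolds number Re = ρVD/μ = 785 · 0.306 · 0.362 / 0.00115 = 7.561e+04.
Re > 4000 → turbulent. Relative roughness ε/D = 0.00246/0.362 = 0.0068. Swamee-Jain: f = 0.25/(log₁₀[0.0068/3.7 + 5.74/7.561e+04^0.9])² = 0.25/(log₁₀[0.00184 + 0.000233])² = 0.25/(-2.684)² = 0.0347.
Total minor-loss coefficient ΣK = 4·0.39 = 1.56.
ΔP = [f·L/D + ΣK]·(ρV²/2) = [0.0347·2.06/0.362 + 1.56]·(785·0.306²/2) = [0.1975 + 1.56]·36.75 = 64.59 Pa.
ΔP = 64.59 Pa = 0.0646 kPa.

ΔP ≈ 0.0646 kPa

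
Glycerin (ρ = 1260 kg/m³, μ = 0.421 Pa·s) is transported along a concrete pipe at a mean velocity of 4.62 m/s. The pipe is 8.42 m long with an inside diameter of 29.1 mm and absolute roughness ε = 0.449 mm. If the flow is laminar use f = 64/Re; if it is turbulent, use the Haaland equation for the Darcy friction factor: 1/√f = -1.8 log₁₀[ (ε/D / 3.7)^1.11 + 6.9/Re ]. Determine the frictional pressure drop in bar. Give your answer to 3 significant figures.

Reynolds number Re = ρVD/μ = 1260 · 4.62 · 0.0291 / 0.421 = 402.4.
Re < 2300 → laminar flow, so f = 64/Re = 64/402.4 = 0.1591 (the turbulent correlation is not needed).
Darcy-Weisbach: ΔP = f(L/D)(ρV²/2) = 0.1591·(8.42/0.0291)·(1260·4.62²/2) = 0.1591·289.3·1.345e+04 = 6.189e+05 Pa.
ΔP = 6.189e+05 Pa = 6.19 bar.

ΔP ≈ 6.19 bar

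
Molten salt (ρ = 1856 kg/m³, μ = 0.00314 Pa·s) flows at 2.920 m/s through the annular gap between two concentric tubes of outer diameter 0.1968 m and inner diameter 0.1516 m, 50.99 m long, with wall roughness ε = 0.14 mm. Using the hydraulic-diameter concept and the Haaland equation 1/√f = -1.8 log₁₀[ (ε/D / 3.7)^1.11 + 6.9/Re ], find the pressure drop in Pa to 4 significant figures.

ΔP ≈ 249100 Pa

Hydraulic diameter D_h = 4A/P = D_o - D_i = 0.1968 - 0.1516 = 0.0452 m.
Re = ρVD_h/μ = 1856·2.92·0.0452/0.00314 = 7.801e+04.
ε/D_h = 0.00014/0.0452 = 0.0031; Haaland gives 1/√f = -1.8 log₁₀[0.000384+8.84e-05] = 5.986, so f = 0.02791.
ΔP = f(L/D_h)(ρV²/2) = 0.02791·50.99/0.0452·7912 = 2.491e+05 Pa.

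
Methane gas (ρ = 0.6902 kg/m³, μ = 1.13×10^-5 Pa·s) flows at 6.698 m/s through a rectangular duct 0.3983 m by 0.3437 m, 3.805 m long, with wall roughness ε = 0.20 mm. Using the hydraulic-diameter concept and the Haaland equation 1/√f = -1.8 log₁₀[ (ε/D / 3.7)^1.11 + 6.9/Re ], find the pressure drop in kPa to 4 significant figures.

Hydraulic diameter D_h = 4A/P = 4·(0.3983·0.3437)/(2·(0.3983+0.3437)) = 0.5476/1.484 = 0.369 m.
Re = ρVD_h/μ = 0.6902·6.698·0.369/1.13e-05 = 1.51e+05.
ε/D_h = 0.0002/0.369 = 0.000542; Haaland gives 1/√f = -1.8 log₁₀[5.55e-05+4.57e-05] = 7.191, so f = 0.01934.
ΔP = f(L/D_h)(ρV²/2) = 0.01934·3.805/0.369·15.48 = 3.088 Pa.
ΔP = 0.003088 kPa.

ΔP ≈ 0.003088 kPa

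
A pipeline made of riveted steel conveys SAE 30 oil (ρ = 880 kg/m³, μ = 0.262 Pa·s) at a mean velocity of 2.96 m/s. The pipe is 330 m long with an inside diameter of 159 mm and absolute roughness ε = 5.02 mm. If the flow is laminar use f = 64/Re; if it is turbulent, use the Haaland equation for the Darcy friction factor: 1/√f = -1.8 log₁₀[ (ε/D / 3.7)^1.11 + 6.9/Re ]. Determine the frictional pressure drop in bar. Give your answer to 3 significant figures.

ΔP ≈ 3.24 bar

Reynolds number Re = ρVD/μ = 880 · 2.96 · 0.159 / 0.262 = 1581.
Re < 2300 → laminar flow, so f = 64/Re = 64/1581 = 0.04049 (the turbulent correlation is not needed).
Darcy-Weisbach: ΔP = f(L/D)(ρV²/2) = 0.04049·(330/0.159)·(880·2.96²/2) = 0.04049·2075·3855 = 3.239e+05 Pa.
ΔP = 3.239e+05 Pa = 3.24 bar.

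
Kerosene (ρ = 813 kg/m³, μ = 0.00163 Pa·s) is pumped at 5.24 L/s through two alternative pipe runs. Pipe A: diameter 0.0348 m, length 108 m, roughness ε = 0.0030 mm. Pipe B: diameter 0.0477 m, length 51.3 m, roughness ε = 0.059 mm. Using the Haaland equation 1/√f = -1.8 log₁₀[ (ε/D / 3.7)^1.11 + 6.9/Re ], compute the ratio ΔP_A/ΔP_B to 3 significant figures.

Pipe A: V = Q/A = 0.00524/0.0009511 = 5.509 m/s; Re = 9.562e+04; ε/D = 8.62e-05; Haaland → f = 0.01836; ΔP_A = f(L/D)(ρV²/2) = 7.029e+05 Pa.
Pipe B: V = Q/A = 0.00524/0.001787 = 2.932 m/s; Re = 6.976e+04; ε/D = 0.00124; Haaland → f = 0.0235; ΔP_B = f(L/D)(ρV²/2) = 8.832e+04 Pa.
ΔP_A/ΔP_B = 7.029e+05/8.832e+04 = 7.96.

ΔP_A/ΔP_B ≈ 7.96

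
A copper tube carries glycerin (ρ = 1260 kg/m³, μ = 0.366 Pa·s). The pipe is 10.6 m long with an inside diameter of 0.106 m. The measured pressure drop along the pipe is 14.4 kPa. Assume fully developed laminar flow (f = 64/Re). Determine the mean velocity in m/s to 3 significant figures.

V ≈ 1.30 m/s

For laminar flow, f = 64/Re with Re = ρVD/μ, so Darcy-Weisbach reduces to ΔP = 32μLV/D². Solving for V: V = ΔP·D²/(32μL) = 1.44e+04·(0.106)²/(32·0.366·10.6) = 1.303 m/s.
Check: Re = ρVD/μ = 1260·1.303·0.106/0.366 = 475.6 < 2300, so the laminar assumption holds.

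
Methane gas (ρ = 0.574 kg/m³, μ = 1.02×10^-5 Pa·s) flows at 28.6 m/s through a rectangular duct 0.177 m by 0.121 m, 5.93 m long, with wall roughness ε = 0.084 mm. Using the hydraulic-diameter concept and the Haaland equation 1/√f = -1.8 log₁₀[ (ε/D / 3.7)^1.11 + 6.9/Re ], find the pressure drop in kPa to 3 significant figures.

ΔP ≈ 0.183 kPa

Hydraulic diameter D_h = 4A/P = 4·(0.177·0.121)/(2·(0.177+0.121)) = 0.08567/0.596 = 0.1437 m.
Re = ρVD_h/μ = 0.574·28.6·0.1437/1.02e-05 = 2.313e+05.
ε/D_h = 8.4e-05/0.1437 = 0.000584; Haaland gives 1/√f = -1.8 log₁₀[6.03e-05+2.98e-05] = 7.281, so f = 0.01886.
ΔP = f(L/D_h)(ρV²/2) = 0.01886·5.93/0.1437·234.8 = 182.7 Pa.
ΔP = 0.183 kPa.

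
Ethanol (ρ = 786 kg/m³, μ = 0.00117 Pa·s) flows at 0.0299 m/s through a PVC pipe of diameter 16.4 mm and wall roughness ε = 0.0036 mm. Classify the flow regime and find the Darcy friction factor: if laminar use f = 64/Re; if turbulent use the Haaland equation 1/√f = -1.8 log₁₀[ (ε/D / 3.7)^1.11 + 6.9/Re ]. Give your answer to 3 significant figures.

f ≈ 0.194

Re = ρVD/μ = 786·0.0299·0.0164/0.00117 = 329.4.
Re < 2300 → laminar, so f = 64/Re = 0.1943 (roughness is irrelevant in laminar flow).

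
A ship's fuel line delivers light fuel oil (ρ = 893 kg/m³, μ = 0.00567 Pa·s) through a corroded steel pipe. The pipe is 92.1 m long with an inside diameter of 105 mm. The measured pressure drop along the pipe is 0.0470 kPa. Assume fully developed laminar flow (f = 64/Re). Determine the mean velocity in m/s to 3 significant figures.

V ≈ 0.0310 m/s

For laminar flow, f = 64/Re with Re = ρVD/μ, so Darcy-Weisbach reduces to ΔP = 32μLV/D². Solving for V: V = ΔP·D²/(32μL) = 47·(0.105)²/(32·0.00567·92.1) = 0.03101 m/s.
Check: Re = ρVD/μ = 893·0.03101·0.105/0.00567 = 512.8 < 2300, so the laminar assumption holds.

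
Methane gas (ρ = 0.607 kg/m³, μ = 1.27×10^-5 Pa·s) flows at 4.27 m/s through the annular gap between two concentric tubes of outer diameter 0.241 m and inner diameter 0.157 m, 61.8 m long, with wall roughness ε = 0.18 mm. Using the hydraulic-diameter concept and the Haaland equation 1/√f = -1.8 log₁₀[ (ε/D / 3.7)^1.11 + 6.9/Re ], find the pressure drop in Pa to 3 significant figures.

Hydraulic diameter D_h = 4A/P = D_o - D_i = 0.241 - 0.157 = 0.084 m.
Re = ρVD_h/μ = 0.607·4.27·0.084/1.27e-05 = 1.714e+04.
ε/D_h = 0.00018/0.084 = 0.00214; Haaland gives 1/√f = -1.8 log₁₀[0.000255+0.000402] = 5.728, so f = 0.03048.
ΔP = f(L/D_h)(ρV²/2) = 0.03048·61.8/0.084·5.534 = 124.1 Pa.

ΔP ≈ 124 Pa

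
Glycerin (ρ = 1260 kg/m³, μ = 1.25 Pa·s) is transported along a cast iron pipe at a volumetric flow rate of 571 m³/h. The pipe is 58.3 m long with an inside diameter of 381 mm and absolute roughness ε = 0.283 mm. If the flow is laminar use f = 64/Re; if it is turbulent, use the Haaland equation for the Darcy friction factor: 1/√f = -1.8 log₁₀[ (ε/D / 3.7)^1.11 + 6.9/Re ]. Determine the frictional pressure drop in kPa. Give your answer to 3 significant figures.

Q = 571 m³/h = 571/3600 = 0.1586 m³/s.
Cross-sectional area A = πD²/4 = π(0.381)²/4 = 0.114 m²; mean velocity V = Q/A = 0.1586/0.114 = 1.391 m/s.
Reynolds number Re = ρVD/μ = 1260 · 1.391 · 0.381 / 1.25 = 534.3.
Re < 2300 → laminar flow, so f = 64/Re = 64/534.3 = 0.1198 (the turbulent correlation is not needed).
Darcy-Weisbach: ΔP = f(L/D)(ρV²/2) = 0.1198·(58.3/0.381)·(1260·1.391²/2) = 0.1198·153·1219 = 2.235e+04 Pa.
ΔP = 2.235e+04 Pa = 22.3 kPa.

ΔP ≈ 22.3 kPa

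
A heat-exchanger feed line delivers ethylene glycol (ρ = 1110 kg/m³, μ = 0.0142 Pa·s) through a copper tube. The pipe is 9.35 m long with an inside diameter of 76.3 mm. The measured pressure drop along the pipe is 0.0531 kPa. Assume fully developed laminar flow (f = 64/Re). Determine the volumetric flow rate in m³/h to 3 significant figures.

Q ≈ 1.20 m³/h

For laminar flow, f = 64/Re with Re = ρVD/μ, so Darcy-Weisbach reduces to ΔP = 32μLV/D². Solving for V: V = ΔP·D²/(32μL) = 53.1·(0.0763)²/(32·0.0142·9.35) = 0.07276 m/s.
Check: Re = ρVD/μ = 1110·0.07276·0.0763/0.0142 = 434 < 2300, so the laminar assumption holds.
Q = V·A = 0.07276·(π/4·0.0763²) = 0.0003327 m³/s = 1.20 m³/h.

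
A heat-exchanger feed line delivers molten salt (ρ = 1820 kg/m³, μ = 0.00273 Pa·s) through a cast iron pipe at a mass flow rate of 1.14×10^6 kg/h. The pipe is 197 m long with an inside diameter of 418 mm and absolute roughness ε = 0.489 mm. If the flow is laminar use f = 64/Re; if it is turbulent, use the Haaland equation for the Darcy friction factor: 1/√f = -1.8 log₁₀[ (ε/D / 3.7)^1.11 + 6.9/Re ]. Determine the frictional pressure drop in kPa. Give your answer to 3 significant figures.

ṁ = 1.14×10^6 kg/h = 1.14×10^6/3600 = 316.7 kg/s.
A = πD²/4 = π(0.418)²/4 = 0.1372 m²; mean velocity V = ṁ/(ρA) = 316.7/(1820 · 0.1372) = 1.268 m/s.
Reynolds number Re = ρVD/μ = 1820 · 1.268 · 0.418 / 0.00273 = 3.533e+05.
Re > 4000 → turbulent. Relative roughness ε/D = 0.000489/0.418 = 0.00117. Haaland: 1/√f = -1.8 log₁₀[(0.00117/3.7)^1.11 + 6.9/3.533e+05] = -1.8 log₁₀[0.00013 + 1.95e-05] = 6.884, so f = 0.0211.
Darcy-Weisbach: ΔP = f(L/D)(ρV²/2) = 0.0211·(197/0.418)·(1820·1.268²/2) = 0.0211·471.3·1463 = 1.455e+04 Pa.
ΔP = 1.455e+04 Pa = 14.5 kPa.

ΔP ≈ 14.5 kPa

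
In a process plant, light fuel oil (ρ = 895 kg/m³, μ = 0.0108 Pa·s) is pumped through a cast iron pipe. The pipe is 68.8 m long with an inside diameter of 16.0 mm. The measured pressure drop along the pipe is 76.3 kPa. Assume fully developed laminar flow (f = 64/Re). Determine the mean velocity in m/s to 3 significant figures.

For laminar flow, f = 64/Re with Re = ρVD/μ, so Darcy-Weisbach reduces to ΔP = 32μLV/D². Solving for V: V = ΔP·D²/(32μL) = 7.63e+04·(0.016)²/(32·0.0108·68.8) = 0.8215 m/s.
Check: Re = ρVD/μ = 895·0.8215·0.016/0.0108 = 1089 < 2300, so the laminar assumption holds.

V ≈ 0.821 m/s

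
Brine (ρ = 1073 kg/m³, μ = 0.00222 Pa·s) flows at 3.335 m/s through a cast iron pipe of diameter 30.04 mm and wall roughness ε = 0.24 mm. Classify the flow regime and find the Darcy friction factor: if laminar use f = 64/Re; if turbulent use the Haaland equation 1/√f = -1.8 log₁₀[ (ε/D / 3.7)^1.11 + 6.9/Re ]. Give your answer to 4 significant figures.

f ≈ 0.03655

Re = ρVD/μ = 1073·3.335·0.03004/0.00222 = 4.842e+04.
Re > 4000 → turbulent. ε/D = 0.00024/0.03004 = 0.00799; Haaland: 1/√f = -1.8 log₁₀[0.0011 + 0.000142] = 5.231, so f = 0.03655.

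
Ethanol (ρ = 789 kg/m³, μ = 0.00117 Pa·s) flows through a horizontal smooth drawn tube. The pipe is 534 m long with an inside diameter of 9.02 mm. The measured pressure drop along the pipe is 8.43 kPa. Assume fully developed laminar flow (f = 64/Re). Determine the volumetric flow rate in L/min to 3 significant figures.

Q ≈ 0.132 L/min

For laminar flow, f = 64/Re with Re = ρVD/μ, so Darcy-Weisbach reduces to ΔP = 32μLV/D². Solving for V: V = ΔP·D²/(32μL) = 8430·(0.00902)²/(32·0.00117·534) = 0.03431 m/s.
Check: Re = ρVD/μ = 789·0.03431·0.00902/0.00117 = 208.7 < 2300, so the laminar assumption holds.
Q = V·A = 0.03431·(π/4·0.00902²) = 2.192e-06 m³/s = 0.132 L/min.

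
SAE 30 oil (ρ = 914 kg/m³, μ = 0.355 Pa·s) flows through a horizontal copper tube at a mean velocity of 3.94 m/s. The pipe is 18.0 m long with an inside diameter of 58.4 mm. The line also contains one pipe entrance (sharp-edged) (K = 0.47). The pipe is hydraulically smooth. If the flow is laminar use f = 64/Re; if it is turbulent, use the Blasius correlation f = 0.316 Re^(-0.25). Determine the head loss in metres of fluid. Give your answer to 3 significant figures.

h_f ≈ 26.7 m

Reynolds number Re = ρVD/μ = 914 · 3.94 · 0.0584 / 0.355 = 592.4.
Re < 2300 → laminar flow, so f = 64/Re = 64/592.4 = 0.108 (the turbulent correlation is not needed).
Total minor-loss coefficient ΣK = 1·0.47 = 0.47.
ΔP = [f·L/D + ΣK]·(ρV²/2) = [0.108·18/0.0584 + 0.47]·(914·3.94²/2) = [33.3 + 0.47]·7094 = 2.396e+05 Pa.
Head loss h_f = ΔP/(ρg) = 2.396e+05/(914·9.81) = 26.7 m.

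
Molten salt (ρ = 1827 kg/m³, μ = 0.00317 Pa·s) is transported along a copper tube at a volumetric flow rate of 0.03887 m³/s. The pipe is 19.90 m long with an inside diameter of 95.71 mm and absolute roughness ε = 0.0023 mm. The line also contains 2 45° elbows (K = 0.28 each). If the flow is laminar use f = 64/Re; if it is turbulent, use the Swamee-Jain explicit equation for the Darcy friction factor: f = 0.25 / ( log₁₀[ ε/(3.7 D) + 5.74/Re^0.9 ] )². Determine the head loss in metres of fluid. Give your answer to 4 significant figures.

Cross-sectional area A = πD²/4 = π(0.09571)²/4 = 0.007195 m²; mean velocity V = Q/A = 0.03887/0.007195 = 5.403 m/s.
Reynolds number Re = ρVD/μ = 1827 · 5.403 · 0.09571 / 0.00317 = 2.98e+05.
Re > 4000 → turbulent. Relative roughness ε/D = 2.3e-06/0.09571 = 2.4e-05. Swamee-Jain: f = 0.25/(log₁₀[2.4e-05/3.7 + 5.74/2.98e+05^0.9])² = 0.25/(log₁₀[6.49e-06 + 6.79e-05])² = 0.25/(-4.128)² = 0.01467.
Total minor-loss coefficient ΣK = 2·0.28 = 0.56.
ΔP = [f·L/D + ΣK]·(ρV²/2) = [0.01467·19.9/0.09571 + 0.56]·(1827·5.403²/2) = [3.05 + 0.56]·2.666e+04 = 9.626e+04 Pa.
Head loss h_f = ΔP/(ρg) = 9.626e+04/(1827·9.81) = 5.371 m.

h_f ≈ 5.371 m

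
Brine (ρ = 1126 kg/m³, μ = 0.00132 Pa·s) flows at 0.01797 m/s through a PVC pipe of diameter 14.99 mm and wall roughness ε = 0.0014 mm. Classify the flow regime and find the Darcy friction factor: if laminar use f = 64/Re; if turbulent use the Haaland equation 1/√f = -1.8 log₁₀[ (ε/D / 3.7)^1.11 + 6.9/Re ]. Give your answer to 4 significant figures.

f ≈ 0.2785

Re = ρVD/μ = 1126·0.01797·0.01499/0.00132 = 229.8.
Re < 2300 → laminar, so f = 64/Re = 0.2785 (roughness is irrelevant in laminar flow).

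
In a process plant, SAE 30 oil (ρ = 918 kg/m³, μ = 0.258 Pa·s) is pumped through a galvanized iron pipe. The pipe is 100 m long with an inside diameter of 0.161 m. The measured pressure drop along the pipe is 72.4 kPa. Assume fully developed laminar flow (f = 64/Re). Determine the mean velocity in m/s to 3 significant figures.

V ≈ 2.27 m/s

For laminar flow, f = 64/Re with Re = ρVD/μ, so Darcy-Weisbach reduces to ΔP = 32μLV/D². Solving for V: V = ΔP·D²/(32μL) = 7.24e+04·(0.161)²/(32·0.258·100) = 2.273 m/s.
Check: Re = ρVD/μ = 918·2.273·0.161/0.258 = 1302 < 2300, so the laminar assumption holds.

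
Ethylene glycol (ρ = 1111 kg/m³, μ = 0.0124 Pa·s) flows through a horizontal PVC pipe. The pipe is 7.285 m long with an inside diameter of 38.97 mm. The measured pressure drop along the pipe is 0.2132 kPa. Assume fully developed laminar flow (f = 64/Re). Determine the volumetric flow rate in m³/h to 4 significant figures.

Q ≈ 0.4810 m³/h

For laminar flow, f = 64/Re with Re = ρVD/μ, so Darcy-Weisbach reduces to ΔP = 32μLV/D². Solving for V: V = ΔP·D²/(32μL) = 213.2·(0.03897)²/(32·0.0124·7.285) = 0.112 m/s.
Check: Re = ρVD/μ = 1111·0.112·0.03897/0.0124 = 391.1 < 2300, so the laminar assumption holds.
Q = V·A = 0.112·(π/4·0.03897²) = 0.0001336 m³/s = 0.4810 m³/h.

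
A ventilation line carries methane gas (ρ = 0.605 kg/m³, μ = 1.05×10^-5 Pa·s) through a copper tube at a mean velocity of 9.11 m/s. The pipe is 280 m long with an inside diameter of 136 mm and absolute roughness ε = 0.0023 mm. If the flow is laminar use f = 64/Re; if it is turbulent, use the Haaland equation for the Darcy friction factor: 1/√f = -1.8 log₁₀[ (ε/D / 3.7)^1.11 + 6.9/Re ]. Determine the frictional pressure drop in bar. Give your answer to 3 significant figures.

ΔP ≈ 0.00992 bar

Reynolds number Re = ρVD/μ = 0.605 · 9.11 · 0.136 / 1.05e-05 = 7.139e+04.
Re > 4000 → turbulent. Relative roughness ε/D = 2.3e-06/0.136 = 1.69e-05. Haaland: 1/√f = -1.8 log₁₀[(1.69e-05/3.7)^1.11 + 6.9/7.139e+04] = -1.8 log₁₀[1.18e-06 + 9.67e-05] = 7.217, so f = 0.0192.
Darcy-Weisbach: ΔP = f(L/D)(ρV²/2) = 0.0192·(280/0.136)·(0.605·9.11²/2) = 0.0192·2059·25.11 = 992.3 Pa.
ΔP = 992.3 Pa = 0.00992 bar.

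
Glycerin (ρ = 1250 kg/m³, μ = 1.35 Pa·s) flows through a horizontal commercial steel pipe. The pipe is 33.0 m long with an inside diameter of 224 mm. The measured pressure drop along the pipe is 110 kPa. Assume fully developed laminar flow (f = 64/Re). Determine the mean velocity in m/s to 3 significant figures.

For laminar flow, f = 64/Re with Re = ρVD/μ, so Darcy-Weisbach reduces to ΔP = 32μLV/D². Solving for V: V = ΔP·D²/(32μL) = 1.1e+05·(0.224)²/(32·1.35·33) = 3.872 m/s.
Check: Re = ρVD/μ = 1250·3.872·0.224/1.35 = 803 < 2300, so the laminar assumption holds.

V ≈ 3.87 m/s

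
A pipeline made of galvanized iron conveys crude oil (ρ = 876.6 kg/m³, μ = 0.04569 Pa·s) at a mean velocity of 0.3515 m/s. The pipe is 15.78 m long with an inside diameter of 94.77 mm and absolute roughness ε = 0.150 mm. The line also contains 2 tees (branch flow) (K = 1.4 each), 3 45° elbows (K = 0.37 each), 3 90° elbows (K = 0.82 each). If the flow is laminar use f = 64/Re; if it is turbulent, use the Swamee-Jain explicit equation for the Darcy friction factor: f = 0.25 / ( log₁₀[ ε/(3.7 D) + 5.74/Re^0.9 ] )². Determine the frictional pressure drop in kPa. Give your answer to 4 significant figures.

ΔP ≈ 1.248 kPa

Reynolds number Re = ρVD/μ = 876.6 · 0.3515 · 0.09477 / 0.0457 = 639.1.
Re < 2300 → laminar flow, so f = 64/Re = 64/639.1 = 0.1001 (the turbulent correlation is not needed).
Total minor-loss coefficient ΣK = 2·1.4 + 3·0.37 + 3·0.82 = 6.37.
ΔP = [f·L/D + ΣK]·(ρV²/2) = [0.1001·15.78/0.09477 + 6.37]·(876.6·0.3515²/2) = [16.67 + 6.37]·54.15 = 1248 Pa.
ΔP = 1248 Pa = 1.248 kPa.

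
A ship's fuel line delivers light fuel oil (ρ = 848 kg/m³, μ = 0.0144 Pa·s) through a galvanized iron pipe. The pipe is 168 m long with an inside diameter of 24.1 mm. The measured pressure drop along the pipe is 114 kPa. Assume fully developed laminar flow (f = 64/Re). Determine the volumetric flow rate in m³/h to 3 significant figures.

For laminar flow, f = 64/Re with Re = ρVD/μ, so Darcy-Weisbach reduces to ΔP = 32μLV/D². Solving for V: V = ΔP·D²/(32μL) = 1.14e+05·(0.0241)²/(32·0.0144·168) = 0.8553 m/s.
Check: Re = ρVD/μ = 848·0.8553·0.0241/0.0144 = 1214 < 2300, so the laminar assumption holds.
Q = V·A = 0.8553·(π/4·0.0241²) = 0.0003902 m³/s = 1.40 m³/h.

Q ≈ 1.40 m³/h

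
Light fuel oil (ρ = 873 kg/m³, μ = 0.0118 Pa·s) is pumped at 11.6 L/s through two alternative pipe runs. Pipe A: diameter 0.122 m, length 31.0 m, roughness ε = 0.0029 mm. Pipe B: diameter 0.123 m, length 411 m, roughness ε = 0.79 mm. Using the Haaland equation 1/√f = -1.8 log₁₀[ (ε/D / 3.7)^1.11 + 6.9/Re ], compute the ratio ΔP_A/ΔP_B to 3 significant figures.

ΔP_A/ΔP_B ≈ 0.0629

Pipe A: V = Q/A = 0.0116/0.01169 = 0.9923 m/s; Re = 8957; ε/D = 2.38e-05; Haaland → f = 0.03186; ΔP_A = f(L/D)(ρV²/2) = 3480 Pa.
Pipe B: V = Q/A = 0.0116/0.01188 = 0.9762 m/s; Re = 8884; ε/D = 0.00642; Haaland → f = 0.03978; ΔP_B = f(L/D)(ρV²/2) = 5.53e+04 Pa.
ΔP_A/ΔP_B = 3480/5.53e+04 = 0.0629.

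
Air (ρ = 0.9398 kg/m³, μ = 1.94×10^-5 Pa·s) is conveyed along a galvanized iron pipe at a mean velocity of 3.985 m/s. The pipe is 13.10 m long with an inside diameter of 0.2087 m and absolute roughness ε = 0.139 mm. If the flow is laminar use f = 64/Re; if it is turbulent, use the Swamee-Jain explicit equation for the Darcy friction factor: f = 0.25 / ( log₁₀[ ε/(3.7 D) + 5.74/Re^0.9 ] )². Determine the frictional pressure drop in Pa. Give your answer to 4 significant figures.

ΔP ≈ 11.24 Pa

Reynolds number Re = ρVD/μ = 0.9398 · 3.985 · 0.2087 / 1.94e-05 = 4.029e+04.
Re > 4000 → turbulent. Relative roughness ε/D = 0.000139/0.2087 = 0.000666. Swamee-Jain: f = 0.25/(log₁₀[0.000666/3.7 + 5.74/4.029e+04^0.9])² = 0.25/(log₁₀[0.00018 + 0.000411])² = 0.25/(-3.228)² = 0.02399.
Darcy-Weisbach: ΔP = f(L/D)(ρV²/2) = 0.02399·(13.1/0.2087)·(0.9398·3.985²/2) = 0.02399·62.77·7.462 = 11.24 Pa.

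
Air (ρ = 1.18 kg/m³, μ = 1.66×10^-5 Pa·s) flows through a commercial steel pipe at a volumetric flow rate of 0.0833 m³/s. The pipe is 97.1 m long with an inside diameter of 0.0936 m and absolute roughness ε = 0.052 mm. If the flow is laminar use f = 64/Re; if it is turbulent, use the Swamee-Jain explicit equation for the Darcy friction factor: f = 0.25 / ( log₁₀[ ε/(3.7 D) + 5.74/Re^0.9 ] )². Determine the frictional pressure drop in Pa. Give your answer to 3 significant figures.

Cross-sectional area A = πD²/4 = π(0.0936)²/4 = 0.006881 m²; mean velocity V = Q/A = 0.0833/0.006881 = 12.11 m/s.
Reynolds number Re = ρVD/μ = 1.18 · 12.11 · 0.0936 / 1.66e-05 = 8.055e+04.
Re > 4000 → turbulent. Relative roughness ε/D = 5.2e-05/0.0936 = 0.000556. Swamee-Jain: f = 0.25/(log₁₀[0.000556/3.7 + 5.74/8.055e+04^0.9])² = 0.25/(log₁₀[0.00015 + 0.000221])² = 0.25/(-3.431)² = 0.02124.
Darcy-Weisbach: ΔP = f(L/D)(ρV²/2) = 0.02124·(97.1/0.0936)·(1.18·12.11²/2) = 0.02124·1037·86.47 = 1905 Pa.

ΔP ≈ 1910 Pa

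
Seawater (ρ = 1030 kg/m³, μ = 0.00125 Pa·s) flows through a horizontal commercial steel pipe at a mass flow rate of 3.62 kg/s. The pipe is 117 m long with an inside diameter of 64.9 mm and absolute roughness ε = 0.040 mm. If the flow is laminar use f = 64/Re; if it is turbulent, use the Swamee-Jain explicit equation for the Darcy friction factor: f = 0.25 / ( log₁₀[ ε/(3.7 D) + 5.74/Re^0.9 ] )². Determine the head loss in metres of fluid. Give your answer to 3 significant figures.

A = πD²/4 = π(0.0649)²/4 = 0.003308 m²; mean velocity V = ṁ/(ρA) = 3.62/(1030 · 0.003308) = 1.062 m/s.
Reynolds number Re = ρVD/μ = 1030 · 1.062 · 0.0649 / 0.00125 = 5.682e+04.
Re > 4000 → turbulent. Relative roughness ε/D = 4e-05/0.0649 = 0.000616. Swamee-Jain: f = 0.25/(log₁₀[0.000616/3.7 + 5.74/5.682e+04^0.9])² = 0.25/(log₁₀[0.000167 + 0.000302])² = 0.25/(-3.329)² = 0.02255.
Darcy-Weisbach: ΔP = f(L/D)(ρV²/2) = 0.02255·(117/0.0649)·(1030·1.062²/2) = 0.02255·1803·581.3 = 2.364e+04 Pa.
Head loss h_f = ΔP/(ρg) = 2.364e+04/(1030·9.81) = 2.34 m.

h_f ≈ 2.34 m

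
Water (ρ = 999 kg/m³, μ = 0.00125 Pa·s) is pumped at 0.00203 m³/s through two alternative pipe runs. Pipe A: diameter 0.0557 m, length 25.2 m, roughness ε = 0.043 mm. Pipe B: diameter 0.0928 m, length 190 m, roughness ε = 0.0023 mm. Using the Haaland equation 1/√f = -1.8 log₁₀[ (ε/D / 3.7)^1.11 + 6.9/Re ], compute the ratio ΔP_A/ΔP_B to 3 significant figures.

ΔP_A/ΔP_B ≈ 1.64

Pipe A: V = Q/A = 0.00203/0.002437 = 0.8331 m/s; Re = 3.709e+04; ε/D = 0.000772; Haaland → f = 0.0242; ΔP_A = f(L/D)(ρV²/2) = 3795 Pa.
Pipe B: V = Q/A = 0.00203/0.006764 = 0.3001 m/s; Re = 2.226e+04; ε/D = 2.48e-05; Haaland → f = 0.02511; ΔP_B = f(L/D)(ρV²/2) = 2313 Pa.
ΔP_A/ΔP_B = 3795/2313 = 1.64.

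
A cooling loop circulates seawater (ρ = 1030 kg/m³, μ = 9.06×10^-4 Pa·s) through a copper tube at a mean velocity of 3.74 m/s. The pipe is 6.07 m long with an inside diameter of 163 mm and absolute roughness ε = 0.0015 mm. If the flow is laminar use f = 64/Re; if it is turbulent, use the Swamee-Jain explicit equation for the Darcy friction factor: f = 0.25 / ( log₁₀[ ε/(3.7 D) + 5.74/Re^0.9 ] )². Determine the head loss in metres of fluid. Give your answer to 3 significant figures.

h_f ≈ 0.333 m

Reynolds number Re = ρVD/μ = 1030 · 3.74 · 0.163 / 0.000906 = 6.931e+05.
Re > 4000 → turbulent. Relative roughness ε/D = 1.5e-06/0.163 = 9.2e-06. Swamee-Jain: f = 0.25/(log₁₀[9.2e-06/3.7 + 5.74/6.931e+05^0.9])² = 0.25/(log₁₀[2.49e-06 + 3.18e-05])² = 0.25/(-4.465)² = 0.01254.
Darcy-Weisbach: ΔP = f(L/D)(ρV²/2) = 0.01254·(6.07/0.163)·(1030·3.74²/2) = 0.01254·37.24·7204 = 3364 Pa.
Head loss h_f = ΔP/(ρg) = 3364/(1030·9.81) = 0.333 m.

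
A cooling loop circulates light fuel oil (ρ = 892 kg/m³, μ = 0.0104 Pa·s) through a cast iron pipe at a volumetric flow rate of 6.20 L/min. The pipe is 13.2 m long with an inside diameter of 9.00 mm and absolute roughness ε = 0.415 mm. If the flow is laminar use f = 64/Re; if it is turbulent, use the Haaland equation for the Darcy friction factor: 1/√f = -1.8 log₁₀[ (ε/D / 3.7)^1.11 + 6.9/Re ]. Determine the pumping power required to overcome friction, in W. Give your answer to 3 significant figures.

P ≈ 9.10 W

Q = 6.20 L/min = 6.20/60000 = 0.0001033 m³/s.
Cross-sectional area A = πD²/4 = π(0.009)²/4 = 6.362e-05 m²; mean velocity V = Q/A = 0.0001033/6.362e-05 = 1.624 m/s.
Reynolds number Re = ρVD/μ = 892 · 1.624 · 0.009 / 0.0104 = 1254.
Re < 2300 → laminar flow, so f = 64/Re = 64/1254 = 0.05104 (the turbulent correlation is not needed).
Darcy-Weisbach: ΔP = f(L/D)(ρV²/2) = 0.05104·(13.2/0.009)·(892·1.624²/2) = 0.05104·1467·1177 = 8.809e+04 Pa.
Pumping power P = QΔP = 0.0001033·8.809e+04 = 9.103 W = 9.10 W.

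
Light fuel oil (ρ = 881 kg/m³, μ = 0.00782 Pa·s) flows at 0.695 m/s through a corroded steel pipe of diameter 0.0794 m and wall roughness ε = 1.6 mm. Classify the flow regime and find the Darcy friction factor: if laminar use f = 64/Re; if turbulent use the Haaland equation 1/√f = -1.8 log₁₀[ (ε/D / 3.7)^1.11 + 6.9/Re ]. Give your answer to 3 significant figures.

Re = ρVD/μ = 881·0.695·0.0794/0.00782 = 6217.
Re > 4000 → turbulent. ε/D = 0.0016/0.0794 = 0.0202; Haaland: 1/√f = -1.8 log₁₀[0.00307 + 0.00111] = 4.282, so f = 0.05454.

f ≈ 0.0545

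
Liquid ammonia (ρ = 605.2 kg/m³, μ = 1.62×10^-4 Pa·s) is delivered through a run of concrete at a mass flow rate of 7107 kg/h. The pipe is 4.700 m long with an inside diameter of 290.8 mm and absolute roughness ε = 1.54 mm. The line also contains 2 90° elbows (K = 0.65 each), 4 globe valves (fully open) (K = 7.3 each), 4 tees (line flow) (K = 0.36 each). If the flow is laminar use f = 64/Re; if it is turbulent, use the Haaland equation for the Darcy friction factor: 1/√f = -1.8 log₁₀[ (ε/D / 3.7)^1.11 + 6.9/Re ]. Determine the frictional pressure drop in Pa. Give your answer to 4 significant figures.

ṁ = 7107 kg/h = 7107/3600 = 1.974 kg/s.
A = πD²/4 = π(0.2908)²/4 = 0.06642 m²; mean velocity V = ṁ/(ρA) = 1.974/(605.2 · 0.06642) = 0.04911 m/s.
Reynolds number Re = ρVD/μ = 605.2 · 0.04911 · 0.2908 / 0.000162 = 5.336e+04.
Re > 4000 → turbulent. Relative roughness ε/D = 0.00154/0.2908 = 0.0053. Haaland: 1/√f = -1.8 log₁₀[(0.0053/3.7)^1.11 + 6.9/5.336e+04] = -1.8 log₁₀[0.000696 + 0.000129] = 5.55, so f = 0.03247.
Total minor-loss coefficient ΣK = 2·0.65 + 4·7.3 + 4·0.36 = 31.9.
ΔP = [f·L/D + ΣK]·(ρV²/2) = [0.03247·4.7/0.2908 + 31.9]·(605.2·0.04911²/2) = [0.5248 + 31.9]·0.7299 = 23.7 Pa.

ΔP ≈ 23.70 Pa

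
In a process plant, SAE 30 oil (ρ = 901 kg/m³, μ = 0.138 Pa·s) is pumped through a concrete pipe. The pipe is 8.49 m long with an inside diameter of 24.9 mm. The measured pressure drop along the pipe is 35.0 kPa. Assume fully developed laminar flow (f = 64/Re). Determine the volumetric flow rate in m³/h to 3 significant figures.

For laminar flow, f = 64/Re with Re = ρVD/μ, so Darcy-Weisbach reduces to ΔP = 32μLV/D². Solving for V: V = ΔP·D²/(32μL) = 3.5e+04·(0.0249)²/(32·0.138·8.49) = 0.5788 m/s.
Check: Re = ρVD/μ = 901·0.5788·0.0249/0.138 = 94.1 < 2300, so the laminar assumption holds.
Q = V·A = 0.5788·(π/4·0.0249²) = 0.0002819 m³/s = 1.01 m³/h.

Q ≈ 1.01 m³/h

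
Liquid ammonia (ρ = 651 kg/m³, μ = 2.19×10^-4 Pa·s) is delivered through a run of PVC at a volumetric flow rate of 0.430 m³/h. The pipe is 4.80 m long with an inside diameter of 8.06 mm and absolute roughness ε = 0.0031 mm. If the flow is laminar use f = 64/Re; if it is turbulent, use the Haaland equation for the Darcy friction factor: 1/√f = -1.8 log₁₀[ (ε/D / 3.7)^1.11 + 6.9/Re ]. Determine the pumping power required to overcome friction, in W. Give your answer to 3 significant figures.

Q = 0.430 m³/h = 0.430/3600 = 0.0001194 m³/s.
Cross-sectional area A = πD²/4 = π(0.00806)²/4 = 5.102e-05 m²; mean velocity V = Q/A = 0.0001194/5.102e-05 = 2.341 m/s.
Reynolds number Re = ρVD/μ = 651 · 2.341 · 0.00806 / 0.000219 = 5.609e+04.
Re > 4000 → turbulent. Relative roughness ε/D = 3.1e-06/0.00806 = 0.000385. Haaland: 1/√f = -1.8 log₁₀[(0.000385/3.7)^1.11 + 6.9/5.609e+04] = -1.8 log₁₀[3.79e-05 + 0.000123] = 6.828, so f = 0.02145.
Darcy-Weisbach: ΔP = f(L/D)(ρV²/2) = 0.02145·(4.8/0.00806)·(651·2.341²/2) = 0.02145·595.5·1784 = 2.279e+04 Pa.
Pumping power P = QΔP = 0.0001194·2.279e+04 = 2.722 W = 2.72 W.

P ≈ 2.72 W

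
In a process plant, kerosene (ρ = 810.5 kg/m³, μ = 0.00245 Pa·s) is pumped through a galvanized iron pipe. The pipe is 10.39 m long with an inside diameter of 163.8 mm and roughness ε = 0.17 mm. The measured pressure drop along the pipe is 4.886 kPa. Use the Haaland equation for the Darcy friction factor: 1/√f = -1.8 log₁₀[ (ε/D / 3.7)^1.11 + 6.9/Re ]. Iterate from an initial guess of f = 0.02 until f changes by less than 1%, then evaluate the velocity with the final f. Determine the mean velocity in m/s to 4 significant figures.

V ≈ 2.986 m/s

Rearranging Darcy-Weisbach: V = √(2·ΔP·D/(f·L·ρ)). With ε/D = 0.00017/0.1638 = 0.00104, iterate starting from f = 0.02:
  f = 0.02 → V = √(2·4886·0.1638/(0.02·10.39·810.5)) = 3.083 m/s; Re = ρVD/μ = 1.671e+05; f → 0.02128
  f = 0.02128 → V = 2.989 m/s; Re = 1.62e+05; f → 0.02132
Converged (Δf/f < 1%). With the final f = 0.02132: V = √(2·4886·0.1638/(0.02132·10.39·810.5)) = 2.986 m/s.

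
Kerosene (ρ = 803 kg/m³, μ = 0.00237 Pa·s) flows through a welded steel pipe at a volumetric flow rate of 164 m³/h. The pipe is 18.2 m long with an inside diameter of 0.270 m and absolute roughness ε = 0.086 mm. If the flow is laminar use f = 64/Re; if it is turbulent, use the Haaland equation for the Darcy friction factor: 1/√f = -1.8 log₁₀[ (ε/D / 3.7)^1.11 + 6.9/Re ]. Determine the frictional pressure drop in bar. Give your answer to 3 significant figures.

Q = 164 m³/h = 164/3600 = 0.04556 m³/s.
Cross-sectional area A = πD²/4 = π(0.27)²/4 = 0.05726 m²; mean velocity V = Q/A = 0.04556/0.05726 = 0.7957 m/s.
Reynolds number Re = ρVD/μ = 803 · 0.7957 · 0.27 / 0.00237 = 7.279e+04.
Re > 4000 → turbulent. Relative roughness ε/D = 8.6e-05/0.27 = 0.000319. Haaland: 1/√f = -1.8 log₁₀[(0.000319/3.7)^1.11 + 6.9/7.279e+04] = -1.8 log₁₀[3.07e-05 + 9.48e-05] = 7.022, so f = 0.02028.
Darcy-Weisbach: ΔP = f(L/D)(ρV²/2) = 0.02028·(18.2/0.27)·(803·0.7957²/2) = 0.02028·67.41·254.2 = 347.5 Pa.
ΔP = 347.5 Pa = 0.00347 bar.

ΔP ≈ 0.00347 bar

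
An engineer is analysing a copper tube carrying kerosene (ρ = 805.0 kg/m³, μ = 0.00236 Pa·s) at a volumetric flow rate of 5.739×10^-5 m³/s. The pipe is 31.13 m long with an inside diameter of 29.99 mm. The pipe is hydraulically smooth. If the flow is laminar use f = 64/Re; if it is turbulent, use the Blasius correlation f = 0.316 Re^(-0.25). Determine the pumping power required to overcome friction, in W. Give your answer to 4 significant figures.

Cross-sectional area A = πD²/4 = π(0.02999)²/4 = 0.0007064 m²; mean velocity V = Q/A = 5.739e-05/0.0007064 = 0.08124 m/s.
Reynolds number Re = ρVD/μ = 805 · 0.08124 · 0.02999 / 0.00236 = 831.1.
Re < 2300 → laminar flow, so f = 64/Re = 64/831.1 = 0.07701 (the turbulent correlation is not needed).
Darcy-Weisbach: ΔP = f(L/D)(ρV²/2) = 0.07701·(31.13/0.02999)·(805·0.08124²/2) = 0.07701·1038·2.657 = 212.4 Pa.
Pumping power P = QΔP = 5.739e-05·212.4 = 0.012188 W = 0.01219 W.

P ≈ 0.01219 W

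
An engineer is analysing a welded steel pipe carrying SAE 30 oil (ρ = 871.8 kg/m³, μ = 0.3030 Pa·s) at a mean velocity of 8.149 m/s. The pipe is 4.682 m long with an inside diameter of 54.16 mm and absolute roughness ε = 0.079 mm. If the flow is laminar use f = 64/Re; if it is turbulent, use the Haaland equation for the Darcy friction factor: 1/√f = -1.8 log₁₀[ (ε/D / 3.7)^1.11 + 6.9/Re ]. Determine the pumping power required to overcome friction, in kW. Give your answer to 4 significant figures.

Reynolds number Re = ρVD/μ = 871.8 · 8.149 · 0.05416 / 0.303 = 1270.
Re < 2300 → laminar flow, so f = 64/Re = 64/1270 = 0.0504 (the turbulent correlation is not needed).
Darcy-Weisbach: ΔP = f(L/D)(ρV²/2) = 0.0504·(4.682/0.05416)·(871.8·8.149²/2) = 0.0504·86.45·2.895e+04 = 1.261e+05 Pa.
Q = V·A = 8.149·0.002304 = 0.01877 m³/s.
Pumping power P = QΔP = 0.01877·1.261e+05 = 2367.7 W = 2.368 kW.

P ≈ 2.368 kW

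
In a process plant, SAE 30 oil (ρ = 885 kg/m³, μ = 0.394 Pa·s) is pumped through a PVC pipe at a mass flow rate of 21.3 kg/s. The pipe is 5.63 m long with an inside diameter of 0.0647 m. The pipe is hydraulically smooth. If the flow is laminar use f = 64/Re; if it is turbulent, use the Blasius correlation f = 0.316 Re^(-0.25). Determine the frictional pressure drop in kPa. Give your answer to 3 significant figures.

ΔP ≈ 124 kPa

A = πD²/4 = π(0.0647)²/4 = 0.003288 m²; mean velocity V = ṁ/(ρA) = 21.3/(885 · 0.003288) = 7.32 m/s.
Reynolds number Re = ρVD/μ = 885 · 7.32 · 0.0647 / 0.394 = 1064.
Re < 2300 → laminar flow, so f = 64/Re = 64/1064 = 0.06016 (the turbulent correlation is not needed).
Darcy-Weisbach: ΔP = f(L/D)(ρV²/2) = 0.06016·(5.63/0.0647)·(885·7.32²/2) = 0.06016·87.02·2.371e+04 = 1.241e+05 Pa.
ΔP = 1.241e+05 Pa = 124 kPa.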